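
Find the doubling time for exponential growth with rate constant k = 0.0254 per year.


Exponential growth: P(t) = P₀ e^(0.0254t). Set P(t)/P₀ = 2: e^(0.0254t) = 2.
Solve: t = ln(2)/0.0254 ≈ 27.29 years.


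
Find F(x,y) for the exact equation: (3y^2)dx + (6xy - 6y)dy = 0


Check exactness: ∂M/∂y = 6y and ∂N/∂x = 6y; equal, so the equation is exact.
Integrate M with respect to x (treating y as constant): ∫M dx = 3xy^2 + h(y).
Differentiate w.r.t. y and set equal to N: the x-dependent terms already match, leaving h'(y) = -6y. Integrate: h(y) = -3y^2.
So F(x,y) = 3xy^2 - 3y^2.
General solution: 3xy^2 - 3y^2 = C.


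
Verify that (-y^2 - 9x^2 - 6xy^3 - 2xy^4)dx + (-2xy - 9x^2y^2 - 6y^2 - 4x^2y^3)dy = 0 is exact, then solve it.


Check exactness: ∂M/∂y = -2y - 18xy^2 - 8xy^3 and ∂N/∂x = -2y - 18xy^2 - 8xy^3; equal, so the equation is exact.
Integrate M with respect to x (treating y as constant): ∫M dx = -xy^2 - 3x^3 - 3x^2y^3 - x^2y^4 + h(y).
Differentiate w.r.t. y and set equal to N: the x-dependent terms already match, leaving h'(y) = -6y^2. Integrate: h(y) = -2y^3.
So F(x,y) = -xy^2 - 3x^3 - 3x^2y^3 - 2y^3 - x^2y^4.
General solution: -xy^2 - 3x^3 - 3x^2y^3 - 2y^3 - x^2y^4 = C.


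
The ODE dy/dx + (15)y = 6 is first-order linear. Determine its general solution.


P(x) = 15, Q(x) = 6; integrating factor μ = e^(15x).
(μ y)' = 6e^(15x) ⇒ μ y = (2/5)e^(15x) + C.
Divide by μ: y = 2/5 + Ce^(-15x).


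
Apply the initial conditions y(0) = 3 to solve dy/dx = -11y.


General solution of y' = -11y is y = Ce^(-11x).
Apply y(0) = 3: C = 3.
Particular solution: y = 3e^(-11x).


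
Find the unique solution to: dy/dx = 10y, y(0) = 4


General solution of y' = 10y is y = Ce^(10x).
Apply y(0) = 4: C = 4.
Particular solution: y = 4e^(10x).


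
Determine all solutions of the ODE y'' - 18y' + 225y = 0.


Characteristic equation: r² - 18r + 225 = 0.
Discriminant is negative; roots r = 9 ± 12i (complex conjugate pair).
General solution uses e^(α x)(C₁ cos(β x) + C₂ sin(β x)): y = e^(9x)(C₁cos(12x) + C₂sin(12x)).


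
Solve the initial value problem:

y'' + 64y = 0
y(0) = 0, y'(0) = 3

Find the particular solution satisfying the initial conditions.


Characteristic roots of r² + 64 = 0 are ±8i, so y = C₁cos(8x) + C₂sin(8x).
Apply y(0) = 0: C₁ = 0. Differentiate and apply y'(0) = 3: 8·C₂ = 3, so C₂ = 3/8.
Particular solution: y = (3/8)sin(8x).


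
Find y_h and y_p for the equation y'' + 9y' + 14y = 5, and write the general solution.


Characteristic roots of r² + 9r + 14 = 0 are -2, -7.
y_h = C₁e^(-2x) + C₂e^(-7x).
Constant forcing; try y_p = A. Then 14A = 5 ⇒ A = 5/14.
General solution: y = C₁e^(-2x) + C₂e^(-7x) + 5/14.


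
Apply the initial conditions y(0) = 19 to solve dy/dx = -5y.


General solution of y' = -5y is y = Ce^(-5x).
Apply y(0) = 19: C = 19.
Particular solution: y = 19e^(-5x).


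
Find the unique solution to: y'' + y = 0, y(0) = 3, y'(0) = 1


Characteristic roots of r² + 1 = 0 are ±1i, so y = C₁cos(x) + C₂sin(x).
Apply y(0) = 3: C₁ = 3. Differentiate and apply y'(0) = 1: 1·C₂ = 1, so C₂ = 1.
Particular solution: y = 3cos(x) + sin(x).


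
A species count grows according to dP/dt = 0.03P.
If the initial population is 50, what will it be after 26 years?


The ODE dP/dt = 0.03P has solution P(t) = P(0)e^(0.03t).
Substitute P(0) = 50 and t = 26: P(26) = 50 e^(0.78) ≈ 109.


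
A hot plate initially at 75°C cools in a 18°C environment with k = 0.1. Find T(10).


Newton's law: dT/dt = -k(T - T_a) has solution T(t) = T_a + (T₀ - T_a)e^(-kt).
Plug in T_a = 18, T₀ = 75, k = 0.1, t = 10: T(10) = 18 + (57)e^(-1.00) ≈ 39.0°C.


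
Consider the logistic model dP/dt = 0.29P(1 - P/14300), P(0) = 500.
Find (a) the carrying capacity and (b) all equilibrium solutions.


Logistic ODE dP/dt = 0.29P(1 - P/14300) has equilibria where dP/dt = 0, i.e. P = 0 or P = 14300.
The coefficient (1 - P/K) = 0 when P = K, identifying K = 14300 as the carrying capacity.
(a) K = 14300; (b) equilibria P = 0 and P = 14300.


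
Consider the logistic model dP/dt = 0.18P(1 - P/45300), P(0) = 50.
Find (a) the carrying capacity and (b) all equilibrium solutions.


Logistic ODE dP/dt = 0.18P(1 - P/45300) has equilibria where dP/dt = 0, i.e. P = 0 or P = 45300.
The coefficient (1 - P/K) = 0 when P = K, identifying K = 45300 as the carrying capacity.
(a) K = 45300; (b) equilibria P = 0 and P = 45300.


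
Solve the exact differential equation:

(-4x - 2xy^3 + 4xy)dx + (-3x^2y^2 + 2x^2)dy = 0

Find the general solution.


Check exactness: ∂M/∂y = -6xy^2 + 4x and ∂N/∂x = -6xy^2 + 4x; equal, so the equation is exact.
Integrate M with respect to x (treating y as constant): ∫M dx = -2x^2 - x^2y^3 + 2x^2y + h(y).
Differentiate w.r.t. y and set equal to N: all terms match, so h'(y) = 0 and h is a constant absorbed into C.
General solution: -2x^2 - x^2y^3 + 2x^2y = C.


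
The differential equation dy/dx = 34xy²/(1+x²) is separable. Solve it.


Separate: dy/y² = 34x/(1+x²) dx.
Integrate LHS: ∫ dy/y² = -1/y.
Integrate RHS via u = 1+x²: 17ln(1+x²) + C.
Result: -1/y = 17ln(1+x²) + C.


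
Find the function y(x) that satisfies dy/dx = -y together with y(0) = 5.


General solution of y' = -y is y = Ce^(-x).
Apply y(0) = 5: C = 5.
Particular solution: y = 5e^(-x).


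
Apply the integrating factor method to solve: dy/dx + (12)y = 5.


P(x) = 12, Q(x) = 5; integrating factor μ = e^(12x).
(μ y)' = 5e^(12x) ⇒ μ y = (5/12)e^(12x) + C.
Divide by μ: y = 5/12 + Ce^(-12x).


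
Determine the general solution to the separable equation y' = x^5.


Integrate both sides with respect to x: y = ∫ x^5 dx = (1/6)x^6 + C.


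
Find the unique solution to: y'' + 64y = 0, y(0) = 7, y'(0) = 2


Characteristic roots of r² + 64 = 0 are ±8i, so y = C₁cos(8x) + C₂sin(8x).
Apply y(0) = 7: C₁ = 7. Differentiate and apply y'(0) = 2: 8·C₂ = 2, so C₂ = 1/4.
Particular solution: y = 7cos(8x) + (1/4)sin(8x).


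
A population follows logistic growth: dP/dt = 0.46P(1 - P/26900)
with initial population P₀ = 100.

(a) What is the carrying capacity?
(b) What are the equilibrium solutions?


Logistic ODE dP/dt = 0.46P(1 - P/26900) has equilibria where dP/dt = 0, i.e. P = 0 or P = 26900.
The coefficient (1 - P/K) = 0 when P = K, identifying K = 26900 as the carrying capacity.
(a) K = 26900; (b) equilibria P = 0 and P = 26900.


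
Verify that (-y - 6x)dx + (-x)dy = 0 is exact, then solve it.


Check exactness: ∂M/∂y = -1 and ∂N/∂x = -1; equal, so the equation is exact.
Integrate M with respect to x (treating y as constant): ∫M dx = -xy - 3x^2 + h(y).
Differentiate w.r.t. y and set equal to N: all terms match, so h'(y) = 0 and h is a constant absorbed into C.
General solution: -xy - 3x^2 = C.


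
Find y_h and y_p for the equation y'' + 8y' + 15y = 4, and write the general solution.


Characteristic roots of r² + 8r + 15 = 0 are -5, -3.
y_h = C₁e^(-5x) + C₂e^(-3x).
Constant forcing; try y_p = A. Then 15A = 4 ⇒ A = 4/15.
General solution: y = C₁e^(-5x) + C₂e^(-3x) + 4/15.


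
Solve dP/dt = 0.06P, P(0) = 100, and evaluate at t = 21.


The ODE dP/dt = 0.06P has solution P(t) = P(0)e^(0.06t).
Substitute P(0) = 100 and t = 21: P(21) = 100 e^(1.26) ≈ 353.


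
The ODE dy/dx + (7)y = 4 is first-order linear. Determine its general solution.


P(x) = 7, Q(x) = 4; integrating factor μ = e^(7x).
(μ y)' = 4e^(7x) ⇒ μ y = (4/7)e^(7x) + C.
Divide by μ: y = 4/7 + Ce^(-7x).


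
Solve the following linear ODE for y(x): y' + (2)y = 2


P(x) = 2, Q(x) = 2; integrating factor μ = e^(2x).
(μ y)' = 2e^(2x) ⇒ μ y = e^(2x) + C.
Divide by μ: y = 1 + Ce^(-2x).


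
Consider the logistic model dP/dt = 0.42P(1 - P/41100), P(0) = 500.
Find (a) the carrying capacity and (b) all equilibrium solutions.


Logistic ODE dP/dt = 0.42P(1 - P/41100) has equilibria where dP/dt = 0, i.e. P = 0 or P = 41100.
The coefficient (1 - P/K) = 0 when P = K, identifying K = 41100 as the carrying capacity.
(a) K = 41100; (b) equilibria P = 0 and P = 41100.


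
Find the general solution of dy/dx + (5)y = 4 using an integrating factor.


P(x) = 5, Q(x) = 4; integrating factor μ = e^(5x).
(μ y)' = 4e^(5x) ⇒ μ y = (4/5)e^(5x) + C.
Divide by μ: y = 4/5 + Ce^(-5x).


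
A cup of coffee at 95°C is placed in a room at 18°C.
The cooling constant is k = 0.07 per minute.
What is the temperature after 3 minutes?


Newton's law: dT/dt = -k(T - T_a) has solution T(t) = T_a + (T₀ - T_a)e^(-kt).
Plug in T_a = 18, T₀ = 95, k = 0.07, t = 3: T(3) = 18 + (77)e^(-0.21) ≈ 80.4°C.


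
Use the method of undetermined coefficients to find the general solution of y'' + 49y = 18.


Homogeneous part: r² + 49 = 0 ⇒ r = ±7i, so y_h = C₁cos(7x) + C₂sin(7x).
Try constant y_p = A; plug in: 49A = 18 ⇒ A = 18/49.
General solution: y = C₁cos(7x) + C₂sin(7x) + 18/49.


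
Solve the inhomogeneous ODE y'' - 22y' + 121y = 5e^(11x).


Characteristic polynomial (r - 11)² = 0; repeated root r = 11.
y_h = (C₁ + C₂x)e^(11x). Forcing matches the repeated root (resonance), so try y_p = Ax² e^(11x).
Substitute and solve for A: 2A = 5, so A = 5/2.
General solution: y = (C₁ + C₂x + (5/2)x²)e^(11x).


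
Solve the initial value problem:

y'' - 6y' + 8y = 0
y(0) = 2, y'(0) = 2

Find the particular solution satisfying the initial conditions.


Characteristic roots of r² - 6r + 8 = 0 are 4, 2.
General solution y = c₁ e^(4x) + c₂ e^(2x).
Apply y(0) = 2: c₁ + c₂ = 2. Apply y'(0) = 2: 4 c₁ + 2 c₂ = 2.
Solve: c₁ = -1, c₂ = 3.
Particular solution: y = -e^(4x) + 3e^(2x).


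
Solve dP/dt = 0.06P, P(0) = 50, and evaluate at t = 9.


The ODE dP/dt = 0.06P has solution P(t) = P(0)e^(0.06t).
Substitute P(0) = 50 and t = 9: P(9) = 50 e^(0.54) ≈ 86.


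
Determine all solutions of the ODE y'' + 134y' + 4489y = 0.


Characteristic equation: r² + 134r + 4489 = 0, i.e. (r + 67)² = 0.
Repeated root r = -67; include an x factor for the second linearly independent solution.
General solution: y = (C₁ + C₂x)e^(-67x).


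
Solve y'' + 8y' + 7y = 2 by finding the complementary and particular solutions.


Characteristic roots of r² + 8r + 7 = 0 are -1, -7.
y_h = C₁e^(-x) + C₂e^(-7x).
Constant forcing; try y_p = A. Then 7A = 2 ⇒ A = 2/7.
General solution: y = C₁e^(-x) + C₂e^(-7x) + 2/7.


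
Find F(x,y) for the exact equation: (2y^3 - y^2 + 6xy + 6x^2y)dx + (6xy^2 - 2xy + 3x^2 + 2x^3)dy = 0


Check exactness: ∂M/∂y = 6y^2 - 2y + 6x + 6x^2 and ∂N/∂x = 6y^2 - 2y + 6x + 6x^2; equal, so the equation is exact.
Integrate M with respect to x (treating y as constant): ∫M dx = 2xy^3 - xy^2 + 3x^2y + 2x^3y + h(y).
Differentiate w.r.t. y and set equal to N: all terms match, so h'(y) = 0 and h is a constant absorbed into C.
General solution: 2xy^3 - xy^2 + 3x^2y + 2x^3y = C.


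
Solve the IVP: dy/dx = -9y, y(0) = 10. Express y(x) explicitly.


General solution of y' = -9y is y = Ce^(-9x).
Apply y(0) = 10: C = 10.
Particular solution: y = 10e^(-9x).


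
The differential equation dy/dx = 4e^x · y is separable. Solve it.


Separate variables: dy/y = 4e^x dx.
Integrate: ln|y| = 4e^x + C₀.
Exponentiate: y = Ce^(4e^x).


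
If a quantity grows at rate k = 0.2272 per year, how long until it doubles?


Exponential growth: P(t) = P₀ e^(0.2272t). Set P(t)/P₀ = 2: e^(0.2272t) = 2.
Solve: t = ln(2)/0.2272 ≈ 3.05 years.


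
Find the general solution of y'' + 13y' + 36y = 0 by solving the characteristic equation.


Characteristic equation: r² + 13r + 36 = 0.
Factor: (r + 4)(r + 9) = 0 ⇒ r = -4, -9 (distinct real).
General solution: y = C₁e^(-4x) + C₂e^(-9x).


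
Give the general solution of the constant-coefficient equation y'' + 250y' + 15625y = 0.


Characteristic equation: r² + 250r + 15625 = 0, i.e. (r + 125)² = 0.
Repeated root r = -125; include an x factor for the second linearly independent solution.
General solution: y = (C₁ + C₂x)e^(-125x).


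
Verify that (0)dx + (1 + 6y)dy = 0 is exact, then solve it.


Check exactness: ∂M/∂y = 0 and ∂N/∂x = 0; equal, so the equation is exact.
Integrate M with respect to x (treating y as constant): ∫M dx = 0 + h(y).
Differentiate w.r.t. y and set equal to N: the x-dependent terms already match, leaving h'(y) = 1 + 6y. Integrate: h(y) = y + 3y^2.
So F(x,y) = y + 3y^2.
General solution: y + 3y^2 = C.


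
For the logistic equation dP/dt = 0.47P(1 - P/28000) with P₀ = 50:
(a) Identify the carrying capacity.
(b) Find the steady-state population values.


Logistic ODE dP/dt = 0.47P(1 - P/28000) has equilibria where dP/dt = 0, i.e. P = 0 or P = 28000.
The coefficient (1 - P/K) = 0 when P = K, identifying K = 28000 as the carrying capacity.
(a) K = 28000; (b) equilibria P = 0 and P = 28000.


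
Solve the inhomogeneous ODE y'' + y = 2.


Homogeneous part: r² + 1 = 0 ⇒ r = ±1i, so y_h = C₁cos(x) + C₂sin(x).
Try constant y_p = A; plug in: 1A = 2 ⇒ A = 2.
General solution: y = C₁cos(x) + C₂sin(x) + 2.


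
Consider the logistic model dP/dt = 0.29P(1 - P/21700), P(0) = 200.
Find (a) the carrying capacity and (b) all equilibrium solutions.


Logistic ODE dP/dt = 0.29P(1 - P/21700) has equilibria where dP/dt = 0, i.e. P = 0 or P = 21700.
The coefficient (1 - P/K) = 0 when P = K, identifying K = 21700 as the carrying capacity.
(a) K = 21700; (b) equilibria P = 0 and P = 21700.


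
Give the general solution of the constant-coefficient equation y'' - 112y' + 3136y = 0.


Characteristic equation: r² - 112r + 3136 = 0, i.e. (r - 56)² = 0.
Repeated root r = 56; include an x factor for the second linearly independent solution.
General solution: y = (C₁ + C₂x)e^(56x).


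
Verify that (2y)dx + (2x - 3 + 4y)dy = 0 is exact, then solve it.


Check exactness: ∂M/∂y = 2 and ∂N/∂x = 2; equal, so the equation is exact.
Integrate M with respect to x (treating y as constant): ∫M dx = 2xy + h(y).
Differentiate w.r.t. y and set equal to N: the x-dependent terms already match, leaving h'(y) = -3 + 4y. Integrate: h(y) = -3y + 2y^2.
So F(x,y) = 2xy - 3y + 2y^2.
General solution: 2xy - 3y + 2y^2 = C.


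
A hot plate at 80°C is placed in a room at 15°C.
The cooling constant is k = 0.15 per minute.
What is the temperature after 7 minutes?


Newton's law: dT/dt = -k(T - T_a) has solution T(t) = T_a + (T₀ - T_a)e^(-kt).
Plug in T_a = 15, T₀ = 80, k = 0.15, t = 7: T(7) = 15 + (65)e^(-1.05) ≈ 37.7°C.


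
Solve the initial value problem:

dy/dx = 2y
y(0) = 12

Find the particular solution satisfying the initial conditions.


General solution of y' = 2y is y = Ce^(2x).
Apply y(0) = 12: C = 12.
Particular solution: y = 12e^(2x).


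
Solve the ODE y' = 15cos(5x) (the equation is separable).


g(y) = 1, so integrate directly: y = ∫ 15cos(5x) dx = 3sin(5x) + C.


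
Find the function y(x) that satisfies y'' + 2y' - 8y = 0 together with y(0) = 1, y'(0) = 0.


Characteristic roots of r² + 2r - 8 = 0 are 2, -4.
General solution y = c₁ e^(2x) + c₂ e^(-4x).
Apply y(0) = 1: c₁ + c₂ = 1. Apply y'(0) = 0: 2 c₁ - 4 c₂ = 0.
Solve: c₁ = 2/3, c₂ = 1/3.
Particular solution: y = (2/3)e^(2x) + (1/3)e^(-4x).


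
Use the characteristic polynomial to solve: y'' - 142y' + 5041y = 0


Characteristic equation: r² - 142r + 5041 = 0, i.e. (r - 71)² = 0.
Repeated root r = 71; include an x factor for the second linearly independent solution.
General solution: y = (C₁ + C₂x)e^(71x).


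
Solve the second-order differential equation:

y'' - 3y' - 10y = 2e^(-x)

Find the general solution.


Characteristic roots of r² - 3r - 10 = 0 are -2, 5.
y_h = C₁e^(-2x) + C₂e^(5x).
Forcing exponent -1 is not a characteristic root; try y_p = Ae^(-x).
Substitute: A·(1 + (-3)·-1 + (-10)) = A·-6 = 2, so A = -1/3.
General solution: y = C₁e^(-2x) + C₂e^(5x) - (1/3)e^(-x).


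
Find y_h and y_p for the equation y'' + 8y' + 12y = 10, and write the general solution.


Characteristic roots of r² + 8r + 12 = 0 are -6, -2.
y_h = C₁e^(-6x) + C₂e^(-2x).
Constant forcing; try y_p = A. Then 12A = 10 ⇒ A = 5/6.
General solution: y = C₁e^(-6x) + C₂e^(-2x) + 5/6.


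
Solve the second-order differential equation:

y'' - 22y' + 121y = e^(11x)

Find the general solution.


Characteristic polynomial (r - 11)² = 0; repeated root r = 11.
y_h = (C₁ + C₂x)e^(11x). Forcing matches the repeated root (resonance), so try y_p = Ax² e^(11x).
Substitute and solve for A: 2A = 1, so A = 1/2.
General solution: y = (C₁ + C₂x + (1/2)x²)e^(11x).


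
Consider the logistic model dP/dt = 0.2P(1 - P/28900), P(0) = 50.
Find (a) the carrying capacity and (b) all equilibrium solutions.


Logistic ODE dP/dt = 0.2P(1 - P/28900) has equilibria where dP/dt = 0, i.e. P = 0 or P = 28900.
The coefficient (1 - P/K) = 0 when P = K, identifying K = 28900 as the carrying capacity.
(a) K = 28900; (b) equilibria P = 0 and P = 28900.


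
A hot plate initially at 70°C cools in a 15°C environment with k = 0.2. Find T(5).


Newton's law: dT/dt = -k(T - T_a) has solution T(t) = T_a + (T₀ - T_a)e^(-kt).
Plug in T_a = 15, T₀ = 70, k = 0.2, t = 5: T(5) = 15 + (55)e^(-1.00) ≈ 35.2°C.


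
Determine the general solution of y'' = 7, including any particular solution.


Characteristic polynomial (r - 0)² = 0; repeated root r = 0.
y_h = (C₁ + C₂x). Forcing matches the repeated root (resonance), so try y_p = Ax².
Substitute and solve for A: 2A = 7, so A = 7/2.
General solution: y = C₁ + C₂x + (7/2)x².


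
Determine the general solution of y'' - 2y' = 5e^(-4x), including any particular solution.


Characteristic roots of r² - 2r = 0 are 2, 0.
y_h = C₁e^(2x) + C₂.
Forcing exponent -4 is not a characteristic root; try y_p = Ae^(-4x).
Substitute: A·(16 + (-2)·-4 + (0)) = A·24 = 5, so A = 5/24.
General solution: y = C₁e^(2x) + C₂ + (5/24)e^(-4x).


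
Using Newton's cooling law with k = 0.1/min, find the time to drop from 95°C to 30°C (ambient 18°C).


From T(t) = T_a + (T₀ - T_a)e^(-kt), set T(t) = 30:
(30 - 18) / (95 - 18) = e^(-0.1t), so t = -ln(0.156)/0.1 ≈ 18.6 minutes.


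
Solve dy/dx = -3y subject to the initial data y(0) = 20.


General solution of y' = -3y is y = Ce^(-3x).
Apply y(0) = 20: C = 20.
Particular solution: y = 20e^(-3x).


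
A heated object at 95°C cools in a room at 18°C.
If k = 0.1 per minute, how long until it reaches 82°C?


From T(t) = T_a + (T₀ - T_a)e^(-kt), set T(t) = 82:
(82 - 18) / (95 - 18) = e^(-0.1t), so t = -ln(0.831)/0.1 ≈ 1.8 minutes.


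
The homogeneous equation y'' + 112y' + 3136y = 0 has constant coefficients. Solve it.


Characteristic equation: r² + 112r + 3136 = 0, i.e. (r + 56)² = 0.
Repeated root r = -56; include an x factor for the second linearly independent solution.
General solution: y = (C₁ + C₂x)e^(-56x).


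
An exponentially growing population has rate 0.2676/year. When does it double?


Exponential growth: P(t) = P₀ e^(0.2676t). Set P(t)/P₀ = 2: e^(0.2676t) = 2.
Solve: t = ln(2)/0.2676 ≈ 2.59 years.


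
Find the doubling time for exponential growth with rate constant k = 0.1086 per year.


Exponential growth: P(t) = P₀ e^(0.1086t). Set P(t)/P₀ = 2: e^(0.1086t) = 2.
Solve: t = ln(2)/0.1086 ≈ 6.38 years.


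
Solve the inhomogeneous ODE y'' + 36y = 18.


Homogeneous part: r² + 36 = 0 ⇒ r = ±6i, so y_h = C₁cos(6x) + C₂sin(6x).
Try constant y_p = A; plug in: 36A = 18 ⇒ A = 1/2.
General solution: y = C₁cos(6x) + C₂sin(6x) + 1/2.


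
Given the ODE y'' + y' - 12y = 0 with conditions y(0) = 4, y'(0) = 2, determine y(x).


Characteristic roots of r² + r - 12 = 0 are 3, -4.
General solution y = c₁ e^(3x) + c₂ e^(-4x).
Apply y(0) = 4: c₁ + c₂ = 4. Apply y'(0) = 2: 3 c₁ - 4 c₂ = 2.
Solve: c₁ = 18/7, c₂ = 10/7.
Particular solution: y = (18/7)e^(3x) + (10/7)e^(-4x).


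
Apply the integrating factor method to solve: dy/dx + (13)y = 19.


P(x) = 13, Q(x) = 19; integrating factor μ = e^(13x).
(μ y)' = 19e^(13x) ⇒ μ y = (19/13)e^(13x) + C.
Divide by μ: y = 19/13 + Ce^(-13x).


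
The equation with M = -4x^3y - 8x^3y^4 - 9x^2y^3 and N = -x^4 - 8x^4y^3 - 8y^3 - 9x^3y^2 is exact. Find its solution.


Check exactness: ∂M/∂y = -4x^3 - 32x^3y^3 - 27x^2y^2 and ∂N/∂x = -4x^3 - 32x^3y^3 - 27x^2y^2; equal, so the equation is exact.
Integrate M with respect to x (treating y as constant): ∫M dx = -x^4y - 2x^4y^4 - 3x^3y^3 + h(y).
Differentiate w.r.t. y and set equal to N: the x-dependent terms already match, leaving h'(y) = -8y^3. Integrate: h(y) = -2y^4.
So F(x,y) = -x^4y - 2x^4y^4 - 2y^4 - 3x^3y^3.
General solution: -x^4y - 2x^4y^4 - 2y^4 - 3x^3y^3 = C.


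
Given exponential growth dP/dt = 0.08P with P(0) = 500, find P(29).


The ODE dP/dt = 0.08P has solution P(t) = P(0)e^(0.08t).
Substitute P(0) = 500 and t = 29: P(29) = 500 e^(2.32) ≈ 5088.


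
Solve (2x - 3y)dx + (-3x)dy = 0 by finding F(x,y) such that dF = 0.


Check exactness: ∂M/∂y = -3 and ∂N/∂x = -3; equal, so the equation is exact.
Integrate M with respect to x (treating y as constant): ∫M dx = x^2 - 3xy + h(y).
Differentiate w.r.t. y and set equal to N: all terms match, so h'(y) = 0 and h is a constant absorbed into C.
General solution: x^2 - 3xy = C.


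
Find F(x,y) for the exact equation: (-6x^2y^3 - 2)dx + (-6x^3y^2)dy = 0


Check exactness: ∂M/∂y = -18x^2y^2 and ∂N/∂x = -18x^2y^2; equal, so the equation is exact.
Integrate M with respect to x (treating y as constant): ∫M dx = -2x^3y^3 - 2x + h(y).
Differentiate w.r.t. y and set equal to N: all terms match, so h'(y) = 0 and h is a constant absorbed into C.
General solution: -2x^3y^3 - 2x = C.


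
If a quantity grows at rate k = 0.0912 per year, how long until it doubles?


Exponential growth: P(t) = P₀ e^(0.0912t). Set P(t)/P₀ = 2: e^(0.0912t) = 2.
Solve: t = ln(2)/0.0912 ≈ 7.60 years.


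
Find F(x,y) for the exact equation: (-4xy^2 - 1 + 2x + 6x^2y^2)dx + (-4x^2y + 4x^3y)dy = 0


Check exactness: ∂M/∂y = -8xy + 12x^2y and ∂N/∂x = -8xy + 12x^2y; equal, so the equation is exact.
Integrate M with respect to x (treating y as constant): ∫M dx = -2x^2y^2 - x + x^2 + 2x^3y^2 + h(y).
Differentiate w.r.t. y and set equal to N: all terms match, so h'(y) = 0 and h is a constant absorbed into C.
General solution: -2x^2y^2 - x + x^2 + 2x^3y^2 = C.


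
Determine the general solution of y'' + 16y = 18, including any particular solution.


Homogeneous part: r² + 16 = 0 ⇒ r = ±4i, so y_h = C₁cos(4x) + C₂sin(4x).
Try constant y_p = A; plug in: 16A = 18 ⇒ A = 9/8.
General solution: y = C₁cos(4x) + C₂sin(4x) + 9/8.


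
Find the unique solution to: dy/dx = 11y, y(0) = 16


General solution of y' = 11y is y = Ce^(11x).
Apply y(0) = 16: C = 16.
Particular solution: y = 16e^(11x).


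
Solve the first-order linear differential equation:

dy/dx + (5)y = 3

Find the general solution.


P(x) = 5, Q(x) = 3; integrating factor μ = e^(5x).
(μ y)' = 3e^(5x) ⇒ μ y = (3/5)e^(5x) + C.
Divide by μ: y = 3/5 + Ce^(-5x).


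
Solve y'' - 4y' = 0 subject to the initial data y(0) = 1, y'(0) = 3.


Characteristic roots of r² - 4r = 0 are 0, 4.
General solution y = c₁ + c₂ e^(4x).
Apply y(0) = 1: c₁ + c₂ = 1. Apply y'(0) = 3: 0 c₁ + 4 c₂ = 3.
Solve: c₁ = 1/4, c₂ = 3/4.
Particular solution: y = 1/4 + (3/4)e^(4x).


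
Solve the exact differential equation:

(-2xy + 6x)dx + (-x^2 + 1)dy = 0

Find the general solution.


Check exactness: ∂M/∂y = -2x and ∂N/∂x = -2x; equal, so the equation is exact.
Integrate M with respect to x (treating y as constant): ∫M dx = -x^2y + 3x^2 + h(y).
Differentiate w.r.t. y and set equal to N: the x-dependent terms already match, leaving h'(y) = 1. Integrate: h(y) = y.
So F(x,y) = -x^2y + y + 3x^2.
General solution: -x^2y + y + 3x^2 = C.


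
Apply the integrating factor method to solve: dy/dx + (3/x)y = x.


P(x) = 3/x ⇒ μ = x^3.
(x^3 y)' = x^4 ⇒ x^3 y = x^5/(5) + C.
Solve for y: y = (1/5)x^2 + C/x^3.


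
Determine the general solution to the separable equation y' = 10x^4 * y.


Separate variables: dy/y = 10x^4 dx.
Integrate: ln|y| = 2x^5 + C₀.
Exponentiate: y = Ce^(2x^5).


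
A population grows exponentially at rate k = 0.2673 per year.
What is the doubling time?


Exponential growth: P(t) = P₀ e^(0.2673t). Set P(t)/P₀ = 2: e^(0.2673t) = 2.
Solve: t = ln(2)/0.2673 ≈ 2.59 years.


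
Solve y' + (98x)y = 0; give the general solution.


P(x) = 98x ⇒ μ = e^(49x²).
Q(x) = 0 so μ y is constant: y = Ce^(-49x²).


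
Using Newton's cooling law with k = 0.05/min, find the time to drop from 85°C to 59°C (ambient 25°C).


From T(t) = T_a + (T₀ - T_a)e^(-kt), set T(t) = 59:
(59 - 25) / (85 - 25) = e^(-0.05t), so t = -ln(0.567)/0.05 ≈ 11.4 minutes.


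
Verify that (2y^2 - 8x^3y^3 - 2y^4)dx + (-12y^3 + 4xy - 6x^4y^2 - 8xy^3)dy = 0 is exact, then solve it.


Check exactness: ∂M/∂y = 4y - 24x^3y^2 - 8y^3 and ∂N/∂x = 4y - 24x^3y^2 - 8y^3; equal, so the equation is exact.
Integrate M with respect to x (treating y as constant): ∫M dx = 2xy^2 - 2x^4y^3 - 2xy^4 + h(y).
Differentiate w.r.t. y and set equal to N: the x-dependent terms already match, leaving h'(y) = -12y^3. Integrate: h(y) = -3y^4.
So F(x,y) = -3y^4 + 2xy^2 - 2x^4y^3 - 2xy^4.
General solution: -3y^4 + 2xy^2 - 2x^4y^3 - 2xy^4 = C.


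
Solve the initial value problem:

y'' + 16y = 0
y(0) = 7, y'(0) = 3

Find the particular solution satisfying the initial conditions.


Characteristic roots of r² + 16 = 0 are ±4i, so y = C₁cos(4x) + C₂sin(4x).
Apply y(0) = 7: C₁ = 7. Differentiate and apply y'(0) = 3: 4·C₂ = 3, so C₂ = 3/4.
Particular solution: y = 7cos(4x) + (3/4)sin(4x).


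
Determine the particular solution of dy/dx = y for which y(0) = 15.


General solution of y' = y is y = Ce^(x).
Apply y(0) = 15: C = 15.
Particular solution: y = 15e^(x).


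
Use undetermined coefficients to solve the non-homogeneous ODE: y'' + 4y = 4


Homogeneous part: r² + 4 = 0 ⇒ r = ±2i, so y_h = C₁cos(2x) + C₂sin(2x).
Try constant y_p = A; plug in: 4A = 4 ⇒ A = 1.
General solution: y = C₁cos(2x) + C₂sin(2x) + 1.


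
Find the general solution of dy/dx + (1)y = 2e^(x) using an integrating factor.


P(x) = 1 ⇒ μ = e^(x).
(μ y)' = 2e^(2x) ⇒ μ y = (2/2)e^(2x) + C.
Divide by μ: y = e^(x) + Ce^(-x).


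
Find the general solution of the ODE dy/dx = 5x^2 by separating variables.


Integrate both sides with respect to x: y = ∫ 5x^2 dx = (5/3)x^3 + C.


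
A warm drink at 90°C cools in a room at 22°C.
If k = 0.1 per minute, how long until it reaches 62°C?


From T(t) = T_a + (T₀ - T_a)e^(-kt), set T(t) = 62:
(62 - 22) / (90 - 22) = e^(-0.1t), so t = -ln(0.588)/0.1 ≈ 5.3 minutes.


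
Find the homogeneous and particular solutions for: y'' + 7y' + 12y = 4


Characteristic roots of r² + 7r + 12 = 0 are -4, -3.
y_h = C₁e^(-4x) + C₂e^(-3x).
Forcing exponent 0 is not a characteristic root; try y_p = A.
Substitute: A·(0 + (7)·0 + (12)) = A·12 = 4, so A = 1/3.
General solution: y = C₁e^(-4x) + C₂e^(-3x) + 1/3.


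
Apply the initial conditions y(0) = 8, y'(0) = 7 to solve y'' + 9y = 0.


Characteristic roots of r² + 9 = 0 are ±3i, so y = C₁cos(3x) + C₂sin(3x).
Apply y(0) = 8: C₁ = 8. Differentiate and apply y'(0) = 7: 3·C₂ = 7, so C₂ = 7/3.
Particular solution: y = 8cos(3x) + (7/3)sin(3x).


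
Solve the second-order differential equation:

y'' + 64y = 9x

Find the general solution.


Homogeneous: r² + 64 = 0 ⇒ r = ±8i, y_h = C₁cos(8x) + C₂sin(8x).
Polynomial forcing; try y_p = Ax + B. Then y_p'' + 64 y_p = 64(Ax + B) = 9x, so B = 0 and A = 9/64.
General solution: y = C₁cos(8x) + C₂sin(8x) + (9/64)x.


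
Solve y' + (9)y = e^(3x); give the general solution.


P(x) = 9 ⇒ μ = e^(9x).
(μ y)' = e^(12x) ⇒ μ y = e^(12x)/12 + C.
Divide by μ: y = (1/12)e^(3x) + Ce^(-9x).


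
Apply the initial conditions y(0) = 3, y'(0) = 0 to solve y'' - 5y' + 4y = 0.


Characteristic roots of r² - 5r + 4 = 0 are 1, 4.
General solution y = c₁ e^(x) + c₂ e^(4x).
Apply y(0) = 3: c₁ + c₂ = 3. Apply y'(0) = 0: 1 c₁ + 4 c₂ = 0.
Solve: c₁ = 4, c₂ = -1.
Particular solution: y = 4e^(x) - e^(4x).


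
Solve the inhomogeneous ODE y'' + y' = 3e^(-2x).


Characteristic roots of r² + r = 0 are 0, -1.
y_h = C₁ + C₂e^(-x).
Forcing exponent -2 is not a characteristic root; try y_p = Ae^(-2x).
Substitute: A·(4 + (1)·-2 + (0)) = A·2 = 3, so A = 3/2.
General solution: y = C₁ + C₂e^(-x) + (3/2)e^(-2x).


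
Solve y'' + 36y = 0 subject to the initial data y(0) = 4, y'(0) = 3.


Characteristic roots of r² + 36 = 0 are ±6i, so y = C₁cos(6x) + C₂sin(6x).
Apply y(0) = 4: C₁ = 4. Differentiate and apply y'(0) = 3: 6·C₂ = 3, so C₂ = 1/2.
Particular solution: y = 4cos(6x) + (1/2)sin(6x).


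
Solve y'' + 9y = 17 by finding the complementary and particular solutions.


Homogeneous part: r² + 9 = 0 ⇒ r = ±3i, so y_h = C₁cos(3x) + C₂sin(3x).
Try constant y_p = A; plug in: 9A = 17 ⇒ A = 17/9.
General solution: y = C₁cos(3x) + C₂sin(3x) + 17/9.


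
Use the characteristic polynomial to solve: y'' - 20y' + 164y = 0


Characteristic equation: r² - 20r + 164 = 0.
Discriminant is negative; roots r = 10 ± 8i (complex conjugate pair).
General solution uses e^(α x)(C₁ cos(β x) + C₂ sin(β x)): y = e^(10x)(C₁cos(8x) + C₂sin(8x)).


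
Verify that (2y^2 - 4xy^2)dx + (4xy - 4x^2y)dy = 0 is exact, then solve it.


Check exactness: ∂M/∂y = 4y - 8xy and ∂N/∂x = 4y - 8xy; equal, so the equation is exact.
Integrate M with respect to x (treating y as constant): ∫M dx = 2xy^2 - 2x^2y^2 + h(y).
Differentiate w.r.t. y and set equal to N: all terms match, so h'(y) = 0 and h is a constant absorbed into C.
General solution: 2xy^2 - 2x^2y^2 = C.


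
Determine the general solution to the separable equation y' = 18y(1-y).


Separate: dy/[y(1-y)] = 18 dx.
Partial fractions: 1/[y(1-y)] = 1/y + 1/(1-y).
Integrate: ln|y/(1-y)| = 18x + C₀.
Solve for y: y = 1/(1 + Ce^(-18x)).


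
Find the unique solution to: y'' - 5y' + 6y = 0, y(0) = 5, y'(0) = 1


Characteristic roots of r² - 5r + 6 = 0 are 2, 3.
General solution y = c₁ e^(2x) + c₂ e^(3x).
Apply y(0) = 5: c₁ + c₂ = 5. Apply y'(0) = 1: 2 c₁ + 3 c₂ = 1.
Solve: c₁ = 14, c₂ = -9.
Particular solution: y = 14e^(2x) - 9e^(3x).


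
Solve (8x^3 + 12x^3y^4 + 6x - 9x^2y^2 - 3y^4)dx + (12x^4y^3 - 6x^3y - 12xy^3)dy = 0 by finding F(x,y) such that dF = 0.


Check exactness: ∂M/∂y = 48x^3y^3 - 18x^2y - 12y^3 and ∂N/∂x = 48x^3y^3 - 18x^2y - 12y^3; equal, so the equation is exact.
Integrate M with respect to x (treating y as constant): ∫M dx = 2x^4 + 3x^4y^4 + 3x^2 - 3x^3y^2 - 3xy^4 + h(y).
Differentiate w.r.t. y and set equal to N: all terms match, so h'(y) = 0 and h is a constant absorbed into C.
General solution: 2x^4 + 3x^4y^4 + 3x^2 - 3x^3y^2 - 3xy^4 = C.


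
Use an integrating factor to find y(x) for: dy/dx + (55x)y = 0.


P(x) = 55x ⇒ μ = e^((55/2)x²).
Q(x) = 0 so μ y is constant: y = Ce^(-(55/2)x²).


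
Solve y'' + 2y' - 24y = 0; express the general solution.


Characteristic equation: r² + 2r - 24 = 0.
Factor: (r - 4)(r + 6) = 0 ⇒ r = 4, -6 (distinct real).
General solution: y = C₁e^(4x) + C₂e^(-6x).


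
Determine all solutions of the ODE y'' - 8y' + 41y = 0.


Characteristic equation: r² - 8r + 41 = 0.
Discriminant is negative; roots r = 4 ± 5i (complex conjugate pair).
General solution uses e^(α x)(C₁ cos(β x) + C₂ sin(β x)): y = e^(4x)(C₁cos(5x) + C₂sin(5x)).


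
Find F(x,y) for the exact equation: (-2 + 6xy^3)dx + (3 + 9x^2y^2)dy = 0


Check exactness: ∂M/∂y = 18xy^2 and ∂N/∂x = 18xy^2; equal, so the equation is exact.
Integrate M with respect to x (treating y as constant): ∫M dx = -2x + 3x^2y^3 + h(y).
Differentiate w.r.t. y and set equal to N: the x-dependent terms already match, leaving h'(y) = 3. Integrate: h(y) = 3y.
So F(x,y) = 3y - 2x + 3x^2y^3.
General solution: 3y - 2x + 3x^2y^3 = C.


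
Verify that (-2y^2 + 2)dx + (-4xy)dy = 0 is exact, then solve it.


Check exactness: ∂M/∂y = -4y and ∂N/∂x = -4y; equal, so the equation is exact.
Integrate M with respect to x (treating y as constant): ∫M dx = -2xy^2 + 2x + h(y).
Differentiate w.r.t. y and set equal to N: all terms match, so h'(y) = 0 and h is a constant absorbed into C.
General solution: -2xy^2 + 2x = C.


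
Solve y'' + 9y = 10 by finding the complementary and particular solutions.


Homogeneous part: r² + 9 = 0 ⇒ r = ±3i, so y_h = C₁cos(3x) + C₂sin(3x).
Try constant y_p = A; plug in: 9A = 10 ⇒ A = 10/9.
General solution: y = C₁cos(3x) + C₂sin(3x) + 10/9.


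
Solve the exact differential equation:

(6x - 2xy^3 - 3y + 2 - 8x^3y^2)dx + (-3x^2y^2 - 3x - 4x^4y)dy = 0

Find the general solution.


Check exactness: ∂M/∂y = -6xy^2 - 3 - 16x^3y and ∂N/∂x = -6xy^2 - 3 - 16x^3y; equal, so the equation is exact.
Integrate M with respect to x (treating y as constant): ∫M dx = 3x^2 - x^2y^3 - 3xy + 2x - 2x^4y^2 + h(y).
Differentiate w.r.t. y and set equal to N: all terms match, so h'(y) = 0 and h is a constant absorbed into C.
General solution: 3x^2 - x^2y^3 - 3xy + 2x - 2x^4y^2 = C.


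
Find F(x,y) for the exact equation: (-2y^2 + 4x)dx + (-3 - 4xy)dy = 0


Check exactness: ∂M/∂y = -4y and ∂N/∂x = -4y; equal, so the equation is exact.
Integrate M with respect to x (treating y as constant): ∫M dx = -2xy^2 + 2x^2 + h(y).
Differentiate w.r.t. y and set equal to N: the x-dependent terms already match, leaving h'(y) = -3. Integrate: h(y) = -3y.
So F(x,y) = -3y - 2xy^2 + 2x^2.
General solution: -3y - 2xy^2 + 2x^2 = C.


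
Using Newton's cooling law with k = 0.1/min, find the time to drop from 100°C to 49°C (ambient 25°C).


From T(t) = T_a + (T₀ - T_a)e^(-kt), set T(t) = 49:
(49 - 25) / (100 - 25) = e^(-0.1t), so t = -ln(0.320)/0.1 ≈ 11.4 minutes.


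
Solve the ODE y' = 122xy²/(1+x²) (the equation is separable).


Separate: dy/y² = 122x/(1+x²) dx.
Integrate LHS: ∫ dy/y² = -1/y.
Integrate RHS via u = 1+x²: 61ln(1+x²) + C.
Result: -1/y = 61ln(1+x²) + C.


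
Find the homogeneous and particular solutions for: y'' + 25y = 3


Homogeneous part: r² + 25 = 0 ⇒ r = ±5i, so y_h = C₁cos(5x) + C₂sin(5x).
Try constant y_p = A; plug in: 25A = 3 ⇒ A = 3/25.
General solution: y = C₁cos(5x) + C₂sin(5x) + 3/25.


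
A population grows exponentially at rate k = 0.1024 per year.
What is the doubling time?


Exponential growth: P(t) = P₀ e^(0.1024t). Set P(t)/P₀ = 2: e^(0.1024t) = 2.
Solve: t = ln(2)/0.1024 ≈ 6.77 years.


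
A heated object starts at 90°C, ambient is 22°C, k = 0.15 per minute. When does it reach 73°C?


From T(t) = T_a + (T₀ - T_a)e^(-kt), set T(t) = 73:
(73 - 22) / (90 - 22) = e^(-0.15t), so t = -ln(0.750)/0.15 ≈ 1.9 minutes.


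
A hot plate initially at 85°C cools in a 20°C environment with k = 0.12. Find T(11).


Newton's law: dT/dt = -k(T - T_a) has solution T(t) = T_a + (T₀ - T_a)e^(-kt).
Plug in T_a = 20, T₀ = 85, k = 0.12, t = 11: T(11) = 20 + (65)e^(-1.32) ≈ 37.4°C.


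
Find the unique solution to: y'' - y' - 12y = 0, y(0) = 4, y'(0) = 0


Characteristic roots of r² - r - 12 = 0 are -3, 4.
General solution y = c₁ e^(-3x) + c₂ e^(4x).
Apply y(0) = 4: c₁ + c₂ = 4. Apply y'(0) = 0: -3 c₁ + 4 c₂ = 0.
Solve: c₁ = 16/7, c₂ = 12/7.
Particular solution: y = (16/7)e^(-3x) + (12/7)e^(4x).


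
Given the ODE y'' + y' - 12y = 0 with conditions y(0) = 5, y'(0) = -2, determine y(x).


Characteristic roots of r² + r - 12 = 0 are 3, -4.
General solution y = c₁ e^(3x) + c₂ e^(-4x).
Apply y(0) = 5: c₁ + c₂ = 5. Apply y'(0) = -2: 3 c₁ - 4 c₂ = -2.
Solve: c₁ = 18/7, c₂ = 17/7.
Particular solution: y = (18/7)e^(3x) + (17/7)e^(-4x).


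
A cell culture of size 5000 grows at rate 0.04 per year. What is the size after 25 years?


The ODE dP/dt = 0.04P has solution P(t) = P(0)e^(0.04t).
Substitute P(0) = 5000 and t = 25: P(25) = 5000 e^(1.00) ≈ 13591.


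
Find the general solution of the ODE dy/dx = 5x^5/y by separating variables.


Separate variables: y dy = 5x^5 dx.
Integrate both sides: y²/2 = (5/6)x^6 + C₀.
Multiply by 2: y² = (5/3)x^6 + C.


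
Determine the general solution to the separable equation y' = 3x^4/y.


Separate variables: y dy = 3x^4 dx.
Integrate both sides: y²/2 = (3/5)x^5 + C₀.
Multiply by 2: y² = (6/5)x^5 + C.


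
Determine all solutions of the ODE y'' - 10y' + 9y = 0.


Characteristic equation: r² - 10r + 9 = 0.
Factor: (r - 1)(r - 9) = 0 ⇒ r = 1, 9 (distinct real).
General solution: y = C₁e^(x) + C₂e^(9x).


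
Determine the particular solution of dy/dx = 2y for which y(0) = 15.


General solution of y' = 2y is y = Ce^(2x).
Apply y(0) = 15: C = 15.
Particular solution: y = 15e^(2x).


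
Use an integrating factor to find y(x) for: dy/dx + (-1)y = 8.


P(x) = -1 ⇒ μ = e^(-x).
(μ y)' = 8e^(-x) ⇒ μ y = -8e^(-x) + C.
Divide by μ: y = -8 + Ce^(x).


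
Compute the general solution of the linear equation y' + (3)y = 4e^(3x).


P(x) = 3 ⇒ μ = e^(3x).
(μ y)' = 4e^(6x) ⇒ μ y = (4/6)e^(6x) + C.
Divide by μ: y = (2/3)e^(3x) + Ce^(-3x).


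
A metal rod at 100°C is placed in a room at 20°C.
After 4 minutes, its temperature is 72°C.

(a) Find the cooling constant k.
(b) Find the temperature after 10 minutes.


Newton's law: T(t) = T_a + (T₀ - T_a)e^(-kt).
(a) Use T(4) = 72: (72 - 20)/(100 - 20) = e^(-k·4), so k = -ln(0.650)/4 ≈ 0.1077.
(b) Apply k to t = 10: T(10) = 20 + (80)e^(-1.077) ≈ 47.3°C.


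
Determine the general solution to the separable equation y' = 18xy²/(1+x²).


Separate: dy/y² = 18x/(1+x²) dx.
Integrate LHS: ∫ dy/y² = -1/y.
Integrate RHS via u = 1+x²: 9ln(1+x²) + C.
Result: -1/y = 9ln(1+x²) + C.


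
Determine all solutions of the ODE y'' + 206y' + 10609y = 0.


Characteristic equation: r² + 206r + 10609 = 0, i.e. (r + 103)² = 0.
Repeated root r = -103; include an x factor for the second linearly independent solution.
General solution: y = (C₁ + C₂x)e^(-103x).


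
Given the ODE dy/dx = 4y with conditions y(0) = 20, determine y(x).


General solution of y' = 4y is y = Ce^(4x).
Apply y(0) = 20: C = 20.
Particular solution: y = 20e^(4x).


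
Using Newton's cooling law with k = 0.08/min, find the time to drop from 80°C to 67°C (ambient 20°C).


From T(t) = T_a + (T₀ - T_a)e^(-kt), set T(t) = 67:
(67 - 20) / (80 - 20) = e^(-0.08t), so t = -ln(0.783)/0.08 ≈ 3.1 minutes.


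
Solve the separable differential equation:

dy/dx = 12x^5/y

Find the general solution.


Separate variables: y dy = 12x^5 dx.
Integrate both sides: y²/2 = 2x^6 + C₀.
Multiply by 2: y² = 4x^6 + C.


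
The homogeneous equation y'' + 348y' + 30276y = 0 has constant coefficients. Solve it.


Characteristic equation: r² + 348r + 30276 = 0, i.e. (r + 174)² = 0.
Repeated root r = -174; include an x factor for the second linearly independent solution.
General solution: y = (C₁ + C₂x)e^(-174x).


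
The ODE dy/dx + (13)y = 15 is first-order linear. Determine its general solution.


P(x) = 13, Q(x) = 15; integrating factor μ = e^(13x).
(μ y)' = 15e^(13x) ⇒ μ y = (15/13)e^(13x) + C.
Divide by μ: y = 15/13 + Ce^(-13x).


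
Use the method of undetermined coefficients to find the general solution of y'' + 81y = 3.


Homogeneous part: r² + 81 = 0 ⇒ r = ±9i, so y_h = C₁cos(9x) + C₂sin(9x).
Try constant y_p = A; plug in: 81A = 3 ⇒ A = 1/27.
General solution: y = C₁cos(9x) + C₂sin(9x) + 1/27.
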